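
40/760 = 1/19 ≈ 0.0526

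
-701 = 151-852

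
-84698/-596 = 42349/298 ≈ 142.11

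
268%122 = 24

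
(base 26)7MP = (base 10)5329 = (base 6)40401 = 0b1010011010001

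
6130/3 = 2043 + 1/3 ≈ 2043.33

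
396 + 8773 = 9169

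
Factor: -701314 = -1 * 2^1 * 350657^1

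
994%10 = 4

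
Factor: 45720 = 2^3 * 3^2 * 5^1 * 127^1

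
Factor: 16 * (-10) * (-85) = 2^5 * 5^2 * 17^1 = 13600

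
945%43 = 42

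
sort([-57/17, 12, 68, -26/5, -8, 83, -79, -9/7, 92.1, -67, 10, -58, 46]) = [-79, -67, -58, -8, -26/5, -57/17, -9/7, 10, 12, 46, 68, 83, 92.1]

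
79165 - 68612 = 10553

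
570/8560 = 57/856 ≈ 0.0666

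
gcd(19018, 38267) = 1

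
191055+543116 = 734171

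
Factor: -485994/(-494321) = 2^1 * 3^1 * 107^1 * 653^(-1) = 642/653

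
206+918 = 1124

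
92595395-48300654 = 44294741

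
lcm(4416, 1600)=110400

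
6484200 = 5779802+704398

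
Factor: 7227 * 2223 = 3^4 * 11^1 * 13^1 * 19^1 * 73^1 = 16065621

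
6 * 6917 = 41502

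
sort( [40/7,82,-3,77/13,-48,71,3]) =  [-48,-3,3,40/7,77/13,71,82]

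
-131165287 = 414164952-545330239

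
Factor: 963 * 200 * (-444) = -1 * 2^5 * 3^3 * 5^2 * 37^1 * 107^1 = -85514400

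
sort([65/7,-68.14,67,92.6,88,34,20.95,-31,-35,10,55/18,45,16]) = [-68.14,-35,-31,55/18,65/7,10,16,20.95,34,45,67,88,92.6]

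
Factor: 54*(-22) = -1*2^2*3^3*11^1 = -1188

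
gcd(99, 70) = 1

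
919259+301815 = 1221074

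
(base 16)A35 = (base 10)2613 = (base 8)5065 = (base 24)4CL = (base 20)6AD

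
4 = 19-15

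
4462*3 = 13386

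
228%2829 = 228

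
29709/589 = 50 + 259/589 ≈ 50.44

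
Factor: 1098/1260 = 2^(-1)*5^(-1)*7^(-1)*61^1 = 61/70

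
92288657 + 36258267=128546924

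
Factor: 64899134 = 2^1*3911^1*8297^1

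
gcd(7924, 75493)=1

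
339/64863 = 113/21621 ≈ 0.00523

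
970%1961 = 970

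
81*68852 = 5577012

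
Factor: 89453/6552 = 2^ (-3) * 3^ (-2) * 983^1 = 983/72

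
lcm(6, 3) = 6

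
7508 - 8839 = -1331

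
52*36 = 1872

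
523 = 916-393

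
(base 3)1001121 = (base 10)772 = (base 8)1404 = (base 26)13i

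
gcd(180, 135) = 45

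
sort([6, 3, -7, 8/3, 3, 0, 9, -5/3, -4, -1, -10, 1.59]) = [-10, -7, -4, -5/3, -1, 0, 1.59, 8/3, 3, 3, 6, 9]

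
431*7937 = 3420847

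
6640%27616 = 6640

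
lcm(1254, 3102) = 58938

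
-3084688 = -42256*73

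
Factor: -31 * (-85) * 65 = 5^2 * 13^1 * 17^1 * 31^1 = 171275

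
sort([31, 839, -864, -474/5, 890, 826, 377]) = [-864, -474/5, 31, 377, 826, 839, 890]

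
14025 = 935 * 15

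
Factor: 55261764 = 2^2*3^4*17^1*79^1*127^1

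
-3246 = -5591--2345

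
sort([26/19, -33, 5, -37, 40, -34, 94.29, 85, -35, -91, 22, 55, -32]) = [-91, -37, -35, -34, -33, -32, 26/19, 5, 22, 40, 55, 85, 94.29]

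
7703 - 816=6887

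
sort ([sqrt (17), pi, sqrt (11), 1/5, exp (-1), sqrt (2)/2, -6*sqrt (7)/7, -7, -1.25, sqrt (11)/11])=[-7, -6*sqrt (7)/7, -1.25, 1/5, sqrt (11)/11, exp (-1), sqrt (2)/2, pi, sqrt (11), sqrt (17)]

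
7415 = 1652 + 5763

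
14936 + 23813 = 38749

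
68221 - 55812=12409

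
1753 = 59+1694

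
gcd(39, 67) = 1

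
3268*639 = 2088252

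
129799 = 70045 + 59754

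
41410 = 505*82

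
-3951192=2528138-6479330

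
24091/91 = 264 + 67/91 ≈ 264.74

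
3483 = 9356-5873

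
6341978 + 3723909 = 10065887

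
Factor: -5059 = -1*5059^1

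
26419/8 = 3302 + 3/8 ≈ 3302.38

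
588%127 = 80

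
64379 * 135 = 8691165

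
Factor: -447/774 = -1*2^(-1)*3^(-1)*43^(-1)*149^1 = -149/258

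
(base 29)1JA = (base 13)83B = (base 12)98A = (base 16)57A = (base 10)1402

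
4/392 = 1/98 ≈ 0.0102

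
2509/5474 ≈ 0.458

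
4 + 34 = 38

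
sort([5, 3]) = [3, 5]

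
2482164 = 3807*652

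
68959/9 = 7662 + 1/9 ≈ 7662.11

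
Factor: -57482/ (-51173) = 2^1*41^1*73^ (-1) = 82/73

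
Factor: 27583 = 27583^1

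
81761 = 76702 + 5059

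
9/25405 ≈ 0.000354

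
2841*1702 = 4835382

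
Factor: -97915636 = -1*2^2*7^1*13^1*268999^1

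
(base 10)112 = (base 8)160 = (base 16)70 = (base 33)3d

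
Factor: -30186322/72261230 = -1*5^(-1)*17^1*229^1*3877^1*7226123^(-1) = -15093161/36130615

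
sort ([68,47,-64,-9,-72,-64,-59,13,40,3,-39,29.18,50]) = [-72,-64,-64,-59,-39,-9,3,13,29.18,40,47,50,68]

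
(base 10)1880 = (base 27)2fh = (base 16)758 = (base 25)305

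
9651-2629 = 7022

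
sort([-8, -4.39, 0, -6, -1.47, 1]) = [-8, -6, -4.39, -1.47, 0, 1]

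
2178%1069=40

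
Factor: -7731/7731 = -1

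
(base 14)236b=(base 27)8cf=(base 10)6171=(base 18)110f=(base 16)181b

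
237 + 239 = 476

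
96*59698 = 5731008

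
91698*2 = 183396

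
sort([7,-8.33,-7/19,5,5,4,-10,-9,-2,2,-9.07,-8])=[-10,-9.07,-9,-8.33,-8,-2,-7/19,2,4,5,5,7]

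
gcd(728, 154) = 14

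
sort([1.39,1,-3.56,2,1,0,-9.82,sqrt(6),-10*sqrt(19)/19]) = [-9.82,-3.56,-10*sqrt(19)/19,0,1,1,1.39,2,sqrt(6)]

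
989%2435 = 989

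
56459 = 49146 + 7313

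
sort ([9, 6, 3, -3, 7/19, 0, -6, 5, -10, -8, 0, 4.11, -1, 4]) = [-10, -8, -6, -3, -1, 0, 0, 7/19, 3, 4, 4.11, 5, 6, 9]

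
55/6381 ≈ 0.00862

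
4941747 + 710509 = 5652256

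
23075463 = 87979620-64904157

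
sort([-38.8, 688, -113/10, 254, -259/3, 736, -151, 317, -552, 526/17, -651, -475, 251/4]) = [-651, -552, -475, -151, -259/3, -38.8, -113/10, 526/17, 251/4, 254, 317, 688, 736]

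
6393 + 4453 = 10846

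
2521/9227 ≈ 0.273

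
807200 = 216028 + 591172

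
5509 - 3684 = 1825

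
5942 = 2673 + 3269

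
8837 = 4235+4602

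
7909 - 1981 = 5928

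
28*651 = 18228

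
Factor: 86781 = 3^1*28927^1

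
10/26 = 5/13 ≈ 0.385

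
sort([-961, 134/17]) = [-961, 134/17]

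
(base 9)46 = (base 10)42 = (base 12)36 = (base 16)2a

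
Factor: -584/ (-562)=2^2 * 73^1 * 281^ (-1)=292/281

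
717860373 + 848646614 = 1566506987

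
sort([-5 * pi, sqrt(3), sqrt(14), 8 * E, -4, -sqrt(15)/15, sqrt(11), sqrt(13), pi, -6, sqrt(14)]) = [-5 * pi, -6, -4, -sqrt(15)/15, sqrt(3), pi, sqrt(11), sqrt(13), sqrt(14), sqrt(14), 8 * E]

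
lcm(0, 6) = 0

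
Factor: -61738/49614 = -1 * 3^(-1) * 8269^(-1) * 30869^1 = -30869/24807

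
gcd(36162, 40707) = 9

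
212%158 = 54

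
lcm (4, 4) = 4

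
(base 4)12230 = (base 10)428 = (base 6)1552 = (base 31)dp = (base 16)1ac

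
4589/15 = 305 + 14/15 ≈ 305.93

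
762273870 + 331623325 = 1093897195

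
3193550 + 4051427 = 7244977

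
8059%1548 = 319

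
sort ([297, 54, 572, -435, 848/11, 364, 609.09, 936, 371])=[-435, 54, 848/11, 297, 364, 371, 572, 609.09, 936]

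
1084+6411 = 7495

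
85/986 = 5/58 ≈ 0.0862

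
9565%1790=615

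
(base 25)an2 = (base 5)204302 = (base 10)6827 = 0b1101010101011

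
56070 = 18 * 3115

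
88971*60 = 5338260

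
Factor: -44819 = -1*44819^1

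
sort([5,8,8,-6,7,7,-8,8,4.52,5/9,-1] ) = [-8,-6,-1,5/9,4.52,5,7,7,8,8,8] 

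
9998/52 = 192 + 7/26 ≈ 192.27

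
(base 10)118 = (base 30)3s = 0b1110110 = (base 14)86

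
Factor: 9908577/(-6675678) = -1*2^(-1)*7^1*157279^1*370871^(-1) = -1100953/741742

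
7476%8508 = 7476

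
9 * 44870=403830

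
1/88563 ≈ 0.0000113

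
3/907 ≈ 0.00331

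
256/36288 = 4/567 ≈ 0.00705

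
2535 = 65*39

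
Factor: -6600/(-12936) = 5^2*7^(-2) = 25/49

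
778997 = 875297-96300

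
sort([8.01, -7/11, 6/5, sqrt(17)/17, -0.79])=[-0.79, -7/11, sqrt(17)/17, 6/5, 8.01]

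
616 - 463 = 153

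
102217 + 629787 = 732004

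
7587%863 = 683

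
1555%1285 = 270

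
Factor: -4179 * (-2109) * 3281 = 3^2 * 7^1 * 17^1 * 19^1 * 37^1 * 193^1 * 199^1 = 28917129591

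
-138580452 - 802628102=-941208554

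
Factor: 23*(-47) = -1*23^1*47^1 = -1081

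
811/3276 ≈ 0.248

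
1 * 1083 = 1083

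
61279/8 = 7659 + 7/8 ≈ 7659.88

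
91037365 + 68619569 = 159656934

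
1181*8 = 9448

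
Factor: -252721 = -1 * 7^1 * 79^1 * 457^1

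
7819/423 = 18 + 205/423 ≈ 18.48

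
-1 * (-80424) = 80424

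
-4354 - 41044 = -45398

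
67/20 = 3 + 7/20 = 3.35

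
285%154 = 131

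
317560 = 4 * 79390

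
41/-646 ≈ -0.0635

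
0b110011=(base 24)23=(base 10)51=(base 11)47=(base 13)3c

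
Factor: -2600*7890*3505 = -1*2^4*3^1*5^4*13^1*263^1*701^1 = -71901570000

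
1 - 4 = -3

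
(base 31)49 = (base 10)133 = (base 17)7e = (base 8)205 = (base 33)41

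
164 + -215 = -51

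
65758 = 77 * 854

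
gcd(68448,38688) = 2976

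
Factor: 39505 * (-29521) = -1 * 5^1 * 53^1 * 557^1 * 7901^1 = -1166227105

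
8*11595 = 92760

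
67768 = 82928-15160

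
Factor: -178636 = -1*2^2*17^1*37^1*71^1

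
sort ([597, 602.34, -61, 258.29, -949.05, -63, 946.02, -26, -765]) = [-949.05, -765, -63, -61, -26, 258.29, 597, 602.34, 946.02]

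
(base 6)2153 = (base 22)10h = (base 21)12i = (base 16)1f5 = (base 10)501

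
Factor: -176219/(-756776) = 2^(-3)*313^1*563^1*94597^(-1)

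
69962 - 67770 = 2192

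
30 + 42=72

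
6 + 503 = 509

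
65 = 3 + 62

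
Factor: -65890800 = -1 * 2^4 * 3^3 * 5^2 * 6101^1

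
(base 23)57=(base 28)4a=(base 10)122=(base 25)4m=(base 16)7a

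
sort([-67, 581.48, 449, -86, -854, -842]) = [-854, -842, -86, -67, 449, 581.48]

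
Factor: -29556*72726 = -1*2^3*3^3*17^1*23^1*31^1*821^1 = -2149489656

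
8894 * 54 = 480276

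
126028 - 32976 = 93052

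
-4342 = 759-5101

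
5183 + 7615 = 12798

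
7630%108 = 70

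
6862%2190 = 292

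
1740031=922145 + 817886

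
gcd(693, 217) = 7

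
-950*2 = -1900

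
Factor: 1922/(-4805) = -1 * 2^1 * 5^(-1) = -2/5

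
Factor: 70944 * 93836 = 2^7 * 3^1 * 739^1 * 23459^1 = 6657101184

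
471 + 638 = 1109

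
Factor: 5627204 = 2^2 * 11^1 * 17^1 * 7523^1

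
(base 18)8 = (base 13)8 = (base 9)8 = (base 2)1000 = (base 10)8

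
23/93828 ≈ 0.000245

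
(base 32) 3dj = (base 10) 3507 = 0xdb3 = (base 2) 110110110011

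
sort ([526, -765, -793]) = [-793, -765, 526]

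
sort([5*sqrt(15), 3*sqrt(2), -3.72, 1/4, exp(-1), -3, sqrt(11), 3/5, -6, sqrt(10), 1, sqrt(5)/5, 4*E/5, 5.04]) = [-6, -3.72, -3, 1/4, exp(-1), sqrt(5)/5, 3/5, 1, 4*E/5, sqrt(10), sqrt(11), 3*sqrt(2), 5.04, 5*sqrt(15)]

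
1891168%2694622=1891168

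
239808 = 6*39968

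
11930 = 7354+4576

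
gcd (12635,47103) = 7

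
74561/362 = 205 + 351/362 ≈ 205.97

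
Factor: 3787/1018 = 2^(-1)*7^1*509^(-1)*541^1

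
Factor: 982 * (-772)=-1 * 2^3 * 193^1 * 491^1=-758104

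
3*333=999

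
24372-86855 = -62483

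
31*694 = 21514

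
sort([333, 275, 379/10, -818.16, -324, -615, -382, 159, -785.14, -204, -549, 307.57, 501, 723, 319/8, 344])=[-818.16, -785.14, -615, -549, -382, -324, -204, 379/10, 319/8, 159, 275, 307.57, 333, 344, 501, 723]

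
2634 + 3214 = 5848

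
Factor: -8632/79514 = -1 * 2^2 * 13^1 * 479^(-1) = -52/479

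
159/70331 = 3/1327 ≈ 0.00226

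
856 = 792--64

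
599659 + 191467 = 791126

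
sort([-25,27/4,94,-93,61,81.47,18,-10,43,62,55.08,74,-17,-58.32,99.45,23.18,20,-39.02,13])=[-93,-58.32,-39.02,-25,-17,-10,27/4,13,18,20,23.18,43,55.08,61,62,74,81.47,94,99.45]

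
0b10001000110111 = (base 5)240014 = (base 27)c0b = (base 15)28de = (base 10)8759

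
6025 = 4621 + 1404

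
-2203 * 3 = -6609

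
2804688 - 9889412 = -7084724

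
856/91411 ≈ 0.00936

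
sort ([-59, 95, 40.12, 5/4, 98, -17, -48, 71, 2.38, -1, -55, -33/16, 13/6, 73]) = [-59, -55, -48, -17, -33/16, -1, 5/4, 13/6, 2.38, 40.12, 71, 73, 95, 98]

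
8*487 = 3896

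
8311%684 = 103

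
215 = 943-728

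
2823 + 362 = 3185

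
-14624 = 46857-61481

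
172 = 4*43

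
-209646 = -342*613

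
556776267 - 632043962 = -75267695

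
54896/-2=-27448=-27448.00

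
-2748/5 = -549 - 3/5 = -549.60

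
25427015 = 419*60685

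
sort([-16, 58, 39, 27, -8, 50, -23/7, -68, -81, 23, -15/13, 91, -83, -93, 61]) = [-93, -83, -81, -68, -16, -8, -23/7, -15/13, 23, 27, 39, 50, 58, 61, 91]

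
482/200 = 241/100 = 2.41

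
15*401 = 6015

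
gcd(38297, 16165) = 1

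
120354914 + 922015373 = 1042370287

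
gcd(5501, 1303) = 1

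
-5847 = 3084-8931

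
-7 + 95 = 88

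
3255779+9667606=12923385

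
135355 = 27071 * 5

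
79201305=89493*885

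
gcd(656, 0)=656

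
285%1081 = 285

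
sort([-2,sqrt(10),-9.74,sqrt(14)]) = [-9.74,-2,sqrt(10),sqrt(14)]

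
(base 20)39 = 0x45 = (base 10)69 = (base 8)105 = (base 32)25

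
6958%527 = 107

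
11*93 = 1023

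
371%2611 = 371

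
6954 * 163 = 1133502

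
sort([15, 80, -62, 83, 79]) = [-62, 15, 79, 80, 83]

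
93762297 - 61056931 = 32705366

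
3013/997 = 3 + 22/997 ≈ 3.02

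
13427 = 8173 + 5254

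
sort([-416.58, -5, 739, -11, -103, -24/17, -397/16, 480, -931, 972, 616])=[-931, -416.58, -103, -397/16, -11, -5, -24/17, 480, 616, 739, 972]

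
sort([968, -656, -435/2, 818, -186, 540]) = [-656, -435/2, -186, 540, 818, 968]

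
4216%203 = 156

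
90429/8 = 11303 + 5/8 ≈ 11303.63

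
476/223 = 2 + 30/223 ≈ 2.13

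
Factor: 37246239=3^2*257^1*16103^1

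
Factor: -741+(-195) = -1*2^3*3^2*13^1 = -936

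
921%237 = 210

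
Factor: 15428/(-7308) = -1*3^(-2)*19^1 = -19/9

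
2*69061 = 138122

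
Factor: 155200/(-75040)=-1*2^1*5^1*7^(-1)*67^(-1)*97^1=-970/469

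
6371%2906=559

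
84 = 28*3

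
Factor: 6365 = 5^1*19^1*67^1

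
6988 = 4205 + 2783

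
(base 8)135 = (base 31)30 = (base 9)113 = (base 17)58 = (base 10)93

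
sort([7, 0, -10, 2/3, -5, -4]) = [-10, -5, -4, 0, 2/3, 7]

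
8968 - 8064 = 904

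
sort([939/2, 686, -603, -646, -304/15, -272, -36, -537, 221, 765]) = [-646, -603, -537, -272, -36, -304/15, 221, 939/2, 686, 765]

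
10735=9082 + 1653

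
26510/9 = 2945 + 5/9≈2945.56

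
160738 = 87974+72764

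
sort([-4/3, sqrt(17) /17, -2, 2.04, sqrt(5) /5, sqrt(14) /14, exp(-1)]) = [-2, -4/3, sqrt(17) /17, sqrt(14) /14, exp(-1), sqrt(5) /5, 2.04]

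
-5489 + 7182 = 1693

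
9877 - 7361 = 2516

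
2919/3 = 973 = 973.00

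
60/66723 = 20/22241 ≈ 0.000899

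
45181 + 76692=121873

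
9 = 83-74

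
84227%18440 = 10467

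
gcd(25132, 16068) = 412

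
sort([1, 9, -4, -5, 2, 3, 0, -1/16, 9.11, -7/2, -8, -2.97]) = [-8, -5, -4, -7/2, -2.97, -1/16, 0, 1, 2, 3, 9, 9.11]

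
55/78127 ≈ 0.000704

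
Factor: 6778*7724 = 2^3*1931^1*3389^1 = 52353272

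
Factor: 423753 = 3^1*11^1*12841^1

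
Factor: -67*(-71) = 67^1*71^1 = 4757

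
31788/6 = 5298 = 5298.00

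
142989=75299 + 67690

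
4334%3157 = 1177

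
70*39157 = 2740990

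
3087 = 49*63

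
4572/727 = 6 + 210/727 ≈ 6.29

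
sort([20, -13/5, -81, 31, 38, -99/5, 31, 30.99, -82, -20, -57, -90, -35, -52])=[-90, -82, -81, -57, -52, -35, -20, -99/5, -13/5, 20, 30.99, 31, 31, 38]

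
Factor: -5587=-1*37^1*151^1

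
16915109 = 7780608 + 9134501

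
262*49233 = 12899046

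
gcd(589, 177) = 1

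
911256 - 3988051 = -3076795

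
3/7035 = 1/2345 ≈ 0.000426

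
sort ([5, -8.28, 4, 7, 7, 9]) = [-8.28, 4, 5, 7, 7, 9]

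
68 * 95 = 6460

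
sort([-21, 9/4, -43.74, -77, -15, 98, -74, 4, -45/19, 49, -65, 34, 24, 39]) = [-77, -74, -65, -43.74, -21, -15, -45/19, 9/4, 4, 24, 34, 39, 49, 98]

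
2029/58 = 34 + 57/58 ≈ 34.98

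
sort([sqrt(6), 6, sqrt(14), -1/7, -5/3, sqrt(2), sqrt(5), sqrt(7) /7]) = [-5/3, -1/7, sqrt(7) /7, sqrt(2), sqrt(5), sqrt(6), sqrt(14), 6]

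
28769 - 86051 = -57282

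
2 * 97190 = 194380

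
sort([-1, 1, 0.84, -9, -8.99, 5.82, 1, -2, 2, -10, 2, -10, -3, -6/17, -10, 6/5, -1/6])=[-10, -10, -10, -9, -8.99, -3, -2, -1, -6/17, -1/6, 0.84, 1, 1, 6/5, 2, 2, 5.82]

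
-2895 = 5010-7905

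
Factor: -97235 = -1*5^1*19447^1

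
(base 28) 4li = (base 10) 3742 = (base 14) 1514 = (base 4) 322132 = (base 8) 7236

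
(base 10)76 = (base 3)2211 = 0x4c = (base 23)37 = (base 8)114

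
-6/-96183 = 2/32061 ≈ 0.0000624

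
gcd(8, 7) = 1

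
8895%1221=348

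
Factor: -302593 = -1*302593^1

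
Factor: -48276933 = -1*3^1*16092311^1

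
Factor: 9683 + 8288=17971^1=17971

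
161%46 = 23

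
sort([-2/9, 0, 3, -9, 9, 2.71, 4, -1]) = [-9, -1, -2/9, 0, 2.71, 3, 4, 9]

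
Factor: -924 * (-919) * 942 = 2^3 * 3^2 * 7^1 * 11^1 * 157^1 * 919^1 = 799904952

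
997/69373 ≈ 0.0144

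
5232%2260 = 712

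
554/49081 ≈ 0.0113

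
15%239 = 15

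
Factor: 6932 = 2^2*1733^1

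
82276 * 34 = 2797384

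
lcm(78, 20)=780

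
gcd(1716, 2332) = 44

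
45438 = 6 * 7573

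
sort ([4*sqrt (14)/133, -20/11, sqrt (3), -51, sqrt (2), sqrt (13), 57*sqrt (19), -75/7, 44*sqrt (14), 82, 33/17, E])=[-51, -75/7, -20/11, 4*sqrt (14)/133, sqrt (2), sqrt (3), 33/17, E, sqrt (13), 82, 44*sqrt (14), 57*sqrt (19)]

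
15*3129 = 46935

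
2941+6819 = 9760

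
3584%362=326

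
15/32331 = 5/10777≈0.000464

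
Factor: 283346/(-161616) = -1 * 2^(-3) * 3^(-1) * 13^(-1) * 547^1 = -547/312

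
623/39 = 15 + 38/39 ≈ 15.97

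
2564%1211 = 142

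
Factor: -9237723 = -1 * 3^1 * 11^1 * 157^1 * 1783^1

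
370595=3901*95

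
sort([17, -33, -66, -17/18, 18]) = [-66, -33, -17/18, 17, 18]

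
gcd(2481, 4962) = 2481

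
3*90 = 270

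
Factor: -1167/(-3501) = 3^(-1) = 1/3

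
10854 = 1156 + 9698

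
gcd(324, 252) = 36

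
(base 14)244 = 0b111000100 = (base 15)202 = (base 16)1c4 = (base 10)452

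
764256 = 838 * 912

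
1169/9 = 129 + 8/9 ≈ 129.89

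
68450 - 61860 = 6590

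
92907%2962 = 1085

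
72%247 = 72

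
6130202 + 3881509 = 10011711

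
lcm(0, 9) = 0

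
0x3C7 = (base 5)12332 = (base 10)967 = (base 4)33013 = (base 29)14A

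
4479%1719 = 1041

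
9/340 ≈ 0.0265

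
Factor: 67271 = 67271^1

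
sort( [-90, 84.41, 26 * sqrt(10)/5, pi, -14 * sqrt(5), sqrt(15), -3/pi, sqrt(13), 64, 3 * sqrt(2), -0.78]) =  [-90, -14 * sqrt(5), -3/pi, -0.78, pi, sqrt(13), sqrt(15), 3 * sqrt(2), 26 * sqrt(10)/5, 64, 84.41]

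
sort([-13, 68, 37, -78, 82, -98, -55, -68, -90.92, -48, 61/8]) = [-98, -90.92, -78, -68, -55, -48, -13, 61/8, 37, 68, 82]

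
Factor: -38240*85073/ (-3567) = 2^5*3^ (-1)*5^1*29^ (-1)*41^ (-1)*239^1*241^1*353^1 = 3253191520/3567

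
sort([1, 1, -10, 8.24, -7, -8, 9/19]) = [-10, -8, -7, 9/19, 1, 1, 8.24]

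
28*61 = 1708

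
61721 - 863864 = -802143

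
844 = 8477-7633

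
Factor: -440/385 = -1 * 2^3 * 7^(-1) = -8/7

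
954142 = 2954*323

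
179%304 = 179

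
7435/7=1062 + 1/7 ≈ 1062.14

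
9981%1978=91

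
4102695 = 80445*51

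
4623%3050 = 1573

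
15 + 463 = 478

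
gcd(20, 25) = 5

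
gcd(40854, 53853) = 1857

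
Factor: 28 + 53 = 3^4 = 81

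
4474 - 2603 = 1871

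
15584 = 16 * 974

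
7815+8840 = 16655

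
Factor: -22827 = -1 * 3^1 * 7^1 * 1087^1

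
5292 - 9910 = -4618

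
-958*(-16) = 15328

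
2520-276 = 2244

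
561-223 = 338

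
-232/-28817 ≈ 0.00805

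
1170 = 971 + 199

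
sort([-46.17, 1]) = [-46.17, 1]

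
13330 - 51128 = -37798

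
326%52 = 14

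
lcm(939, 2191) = 6573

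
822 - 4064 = -3242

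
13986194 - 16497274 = -2511080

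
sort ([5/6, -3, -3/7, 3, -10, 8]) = [-10, -3, -3/7, 5/6, 3, 8]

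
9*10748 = 96732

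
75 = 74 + 1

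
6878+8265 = 15143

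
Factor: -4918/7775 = -1*2^1*5^(-2)*311^(-1)*2459^1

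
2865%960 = 945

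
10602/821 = 12 + 750/821 ≈ 12.91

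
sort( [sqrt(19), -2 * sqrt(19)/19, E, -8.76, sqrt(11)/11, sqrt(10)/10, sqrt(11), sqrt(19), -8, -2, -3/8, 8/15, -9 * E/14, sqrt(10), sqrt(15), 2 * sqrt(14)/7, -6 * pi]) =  [-6 * pi, -8.76, -8, -2, -9 * E/14, -2 * sqrt(19)/19, -3/8, sqrt(11)/11, sqrt(10)/10, 8/15, 2 * sqrt(14)/7, E, sqrt(10), sqrt(11), sqrt(15), sqrt(19), sqrt(19)]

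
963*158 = 152154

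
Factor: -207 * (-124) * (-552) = -1 * 2^5 * 3^3 * 23^2 * 31^1 = -14168736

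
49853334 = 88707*562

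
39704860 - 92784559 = -53079699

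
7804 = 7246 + 558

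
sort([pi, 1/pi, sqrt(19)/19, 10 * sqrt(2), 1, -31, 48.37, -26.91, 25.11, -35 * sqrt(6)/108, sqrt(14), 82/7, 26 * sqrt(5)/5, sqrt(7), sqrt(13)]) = [-31, -26.91, -35 * sqrt(6)/108, sqrt(19)/19, 1/pi, 1, sqrt(7), pi, sqrt(13), sqrt(14), 26 * sqrt(5)/5, 82/7, 10 * sqrt(2), 25.11, 48.37]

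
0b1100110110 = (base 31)qg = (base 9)1113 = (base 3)1010110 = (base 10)822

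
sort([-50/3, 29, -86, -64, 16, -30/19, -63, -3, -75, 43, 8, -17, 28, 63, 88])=[-86, -75, -64, -63, -17, -50/3, -3, -30/19, 8, 16, 28, 29, 43, 63, 88]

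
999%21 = 12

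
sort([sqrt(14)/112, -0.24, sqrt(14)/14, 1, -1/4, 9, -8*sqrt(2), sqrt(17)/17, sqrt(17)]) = [-8*sqrt(2), -1/4, -0.24, sqrt(14)/112, sqrt(17)/17, sqrt(14)/14, 1, sqrt(17), 9]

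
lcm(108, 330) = 5940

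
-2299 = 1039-3338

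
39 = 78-39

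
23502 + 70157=93659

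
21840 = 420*52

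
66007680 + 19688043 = 85695723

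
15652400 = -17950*(-872)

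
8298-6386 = 1912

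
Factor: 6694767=3^2*41^1*18143^1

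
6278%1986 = 320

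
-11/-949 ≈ 0.0116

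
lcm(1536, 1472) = 35328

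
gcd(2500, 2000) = 500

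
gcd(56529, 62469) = 99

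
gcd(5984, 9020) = 44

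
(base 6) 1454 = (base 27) eg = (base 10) 394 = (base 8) 612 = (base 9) 477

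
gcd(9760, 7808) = 1952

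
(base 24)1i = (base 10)42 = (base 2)101010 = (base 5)132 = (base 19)24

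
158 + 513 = 671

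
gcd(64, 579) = 1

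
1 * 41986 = 41986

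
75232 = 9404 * 8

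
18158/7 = 2594 = 2594.00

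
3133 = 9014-5881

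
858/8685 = 286/2895 ≈ 0.0988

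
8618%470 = 158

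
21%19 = 2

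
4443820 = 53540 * 83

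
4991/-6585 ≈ -0.758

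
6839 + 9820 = 16659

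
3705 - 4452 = -747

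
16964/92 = 184 + 9/23 ≈ 184.39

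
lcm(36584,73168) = 73168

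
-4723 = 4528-9251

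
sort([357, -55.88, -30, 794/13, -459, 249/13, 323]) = [-459, -55.88, -30, 249/13, 794/13, 323, 357]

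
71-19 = 52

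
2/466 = 1/233 ≈ 0.00429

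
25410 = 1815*14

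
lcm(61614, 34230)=308070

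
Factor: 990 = 2^1*3^2*5^1*11^1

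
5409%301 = 292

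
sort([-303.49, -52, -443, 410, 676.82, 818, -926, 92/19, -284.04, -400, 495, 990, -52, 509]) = [-926, -443, -400, -303.49, -284.04, -52, -52, 92/19, 410, 495, 509, 676.82, 818, 990]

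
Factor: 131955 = 3^1 * 5^1 * 19^1 * 463^1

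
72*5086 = 366192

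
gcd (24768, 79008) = 96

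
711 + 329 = 1040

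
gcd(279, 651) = 93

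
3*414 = 1242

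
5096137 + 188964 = 5285101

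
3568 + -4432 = -864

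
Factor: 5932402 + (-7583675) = -1*13^1*37^1*3433^1 = -1651273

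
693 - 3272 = -2579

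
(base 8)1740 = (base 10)992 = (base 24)1h8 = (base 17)376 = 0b1111100000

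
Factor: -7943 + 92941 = 2^1*42499^1 = 84998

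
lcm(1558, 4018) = 76342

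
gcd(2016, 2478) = 42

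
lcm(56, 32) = 224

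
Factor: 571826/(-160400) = -1 * 2^(-3) * 5^(-2) * 23^1 * 31^1 = -713/200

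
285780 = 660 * 433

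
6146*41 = 251986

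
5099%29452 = 5099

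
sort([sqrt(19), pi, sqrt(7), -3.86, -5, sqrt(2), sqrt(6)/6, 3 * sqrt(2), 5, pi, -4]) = [-5, -4, -3.86, sqrt(6)/6, sqrt(2), sqrt(7), pi, pi, 3 * sqrt(2), sqrt(19), 5]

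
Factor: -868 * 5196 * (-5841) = 2^4 * 3^3 * 7^1 * 11^1 * 31^1 * 59^1 * 433^1 = 26343657648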